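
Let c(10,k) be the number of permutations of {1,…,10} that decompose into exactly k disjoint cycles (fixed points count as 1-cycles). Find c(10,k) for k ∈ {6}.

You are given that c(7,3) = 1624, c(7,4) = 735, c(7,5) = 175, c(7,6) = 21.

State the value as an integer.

i=8: T(8,4)=1624+7·735=6769 | T(8,5)=735+7·175=1960 | T(8,6)=175+7·21=322
i=9: T(9,5)=6769+8·1960=22449 | T(9,6)=1960+8·322=4536
i=10: T(10,6)=22449+9·4536=63273
Read c(10,6) = 63273.

63273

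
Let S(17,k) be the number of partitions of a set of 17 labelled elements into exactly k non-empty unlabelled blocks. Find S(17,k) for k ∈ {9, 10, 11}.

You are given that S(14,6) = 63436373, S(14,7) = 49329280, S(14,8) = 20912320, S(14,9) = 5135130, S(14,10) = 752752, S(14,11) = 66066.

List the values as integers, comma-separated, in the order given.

9528822303, 2758334150, 512060978

@15  (15,7):49329280·7+63436373→408741333, (15,8):20912320·8+49329280→216627840, (15,9):5135130·9+20912320→67128490, (15,10):752752·10+5135130→12662650, (15,11):66066·11+752752→1479478
@16  (16,8):216627840·8+408741333→2141764053, (16,9):67128490·9+216627840→820784250, (16,10):12662650·10+67128490→193754990, (16,11):1479478·11+12662650→28936908
@17  (17,9):820784250·9+2141764053→9528822303, (17,10):193754990·10+820784250→2758334150, (17,11):28936908·11+193754990→512060978
Read S(17,9) = 9528822303, S(17,10) = 2758334150, S(17,11) = 512060978.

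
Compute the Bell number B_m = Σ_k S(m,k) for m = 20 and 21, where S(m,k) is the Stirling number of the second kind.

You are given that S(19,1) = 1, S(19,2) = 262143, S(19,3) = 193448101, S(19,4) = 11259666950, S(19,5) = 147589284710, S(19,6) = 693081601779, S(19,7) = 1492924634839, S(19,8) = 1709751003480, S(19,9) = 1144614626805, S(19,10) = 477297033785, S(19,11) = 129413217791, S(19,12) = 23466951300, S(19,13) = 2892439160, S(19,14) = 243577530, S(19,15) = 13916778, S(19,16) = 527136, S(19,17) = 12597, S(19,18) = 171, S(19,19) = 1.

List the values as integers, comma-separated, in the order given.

@20  (20,1):1·1+0→1, (20,2):262143·2+1→524287, (20,3):193448101·3+262143→580606446, (20,4):11259666950·4+193448101→45232115901, (20,5):147589284710·5+11259666950→749206090500, (20,6):693081601779·6+147589284710→4306078895384, (20,7):1492924634839·7+693081601779→11143554045652, (20,8):1709751003480·8+1492924634839→15170932662679, (20,9):1144614626805·9+1709751003480→12011282644725, (20,10):477297033785·10+1144614626805→5917584964655, (20,11):129413217791·11+477297033785→1900842429486, (20,12):23466951300·12+129413217791→411016633391, (20,13):2892439160·13+23466951300→61068660380, (20,14):243577530·14+2892439160→6302524580, (20,15):13916778·15+243577530→452329200, (20,16):527136·16+13916778→22350954, (20,17):12597·17+527136→741285, (20,18):171·18+12597→15675, (20,19):1·19+171→190, (20,20):0·20+1→1
@21  (21,1):1·1+0→1, (21,2):524287·2+1→1048575, (21,3):580606446·3+524287→1742343625, (21,4):45232115901·4+580606446→181509070050, (21,5):749206090500·5+45232115901→3791262568401, (21,6):4306078895384·6+749206090500→26585679462804, (21,7):11143554045652·7+4306078895384→82310957214948, (21,8):15170932662679·8+11143554045652→132511015347084, (21,9):12011282644725·9+15170932662679→123272476465204, (21,10):5917584964655·10+12011282644725→71187132291275, (21,11):1900842429486·11+5917584964655→26826851689001, (21,12):411016633391·12+1900842429486→6833042030178, (21,13):61068660380·13+411016633391→1204909218331, (21,14):6302524580·14+61068660380→149304004500, (21,15):452329200·15+6302524580→13087462580, (21,16):22350954·16+452329200→809944464, (21,17):741285·17+22350954→34952799, (21,18):15675·18+741285→1023435, (21,19):190·19+15675→19285, (21,20):1·20+190→210, (21,21):0·21+1→1
B_20 = ΣS(20,k) = 1+524287+580606446+45232115901+749206090500+4306078895384+11143554045652+15170932662679+12011282644725+5917584964655+1900842429486+411016633391+61068660380+6302524580+452329200+22350954+741285+15675+190+1 = 51724158235372
B_21 = ΣS(21,k) = 1+1048575+1742343625+181509070050+3791262568401+26585679462804+82310957214948+132511015347084+123272476465204+71187132291275+26826851689001+6833042030178+1204909218331+149304004500+13087462580+809944464+34952799+1023435+19285+210+1 = 474869816156751

51724158235372, 474869816156751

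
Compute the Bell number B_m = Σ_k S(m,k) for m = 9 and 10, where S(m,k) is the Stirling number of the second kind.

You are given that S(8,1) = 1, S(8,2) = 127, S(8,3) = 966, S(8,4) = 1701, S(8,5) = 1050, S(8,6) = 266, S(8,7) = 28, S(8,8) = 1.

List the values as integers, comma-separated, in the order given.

i=9: T(9,1)=0+1·1=1 | T(9,2)=1+2·127=255 | T(9,3)=127+3·966=3025 | T(9,4)=966+4·1701=7770 | T(9,5)=1701+5·1050=6951 | T(9,6)=1050+6·266=2646 | T(9,7)=266+7·28=462 | T(9,8)=28+8·1=36 | T(9,9)=1+9·0=1
i=10: T(10,1)=0+1·1=1 | T(10,2)=1+2·255=511 | T(10,3)=255+3·3025=9330 | T(10,4)=3025+4·7770=34105 | T(10,5)=7770+5·6951=42525 | T(10,6)=6951+6·2646=22827 | T(10,7)=2646+7·462=5880 | T(10,8)=462+8·36=750 | T(10,9)=36+9·1=45 | T(10,10)=1+10·0=1
B_9 = ΣS(9,k) = 1+255+3025+7770+6951+2646+462+36+1 = 21147
B_10 = ΣS(10,k) = 1+511+9330+34105+42525+22827+5880+750+45+1 = 115975

21147, 115975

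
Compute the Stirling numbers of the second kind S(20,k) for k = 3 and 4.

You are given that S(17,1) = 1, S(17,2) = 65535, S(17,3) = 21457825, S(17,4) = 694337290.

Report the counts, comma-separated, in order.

580606446, 45232115901

[18] T[18,1]:1*1+0=1 · T[18,2]:2*65535+1=131071 · T[18,3]:3*21457825+65535=64439010 · T[18,4]:4*694337290+21457825=2798806985
[19] T[19,2]:2*131071+1=262143 · T[19,3]:3*64439010+131071=193448101 · T[19,4]:4*2798806985+64439010=11259666950
[20] T[20,3]:3*193448101+262143=580606446 · T[20,4]:4*11259666950+193448101=45232115901
Read S(20,3) = 580606446, S(20,4) = 45232115901.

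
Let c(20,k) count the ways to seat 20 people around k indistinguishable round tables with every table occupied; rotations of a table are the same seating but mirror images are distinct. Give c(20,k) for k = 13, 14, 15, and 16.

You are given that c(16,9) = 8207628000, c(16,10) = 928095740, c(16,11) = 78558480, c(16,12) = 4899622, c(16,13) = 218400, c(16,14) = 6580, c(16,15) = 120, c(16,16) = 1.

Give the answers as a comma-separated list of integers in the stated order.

342252511900, 20692933630, 973941900, 34916946

row 17: T[17][10]=16·928095740+8207628000=23057159840  T[17][11]=16·78558480+928095740=2185031420  T[17][12]=16·4899622+78558480=156952432  T[17][13]=16·218400+4899622=8394022  T[17][14]=16·6580+218400=323680  T[17][15]=16·120+6580=8500  T[17][16]=16·1+120=136
row 18: T[18][11]=17·2185031420+23057159840=60202693980  T[18][12]=17·156952432+2185031420=4853222764  T[18][13]=17·8394022+156952432=299650806  T[18][14]=17·323680+8394022=13896582  T[18][15]=17·8500+323680=468180  T[18][16]=17·136+8500=10812
row 19: T[19][12]=18·4853222764+60202693980=147560703732  T[19][13]=18·299650806+4853222764=10246937272  T[19][14]=18·13896582+299650806=549789282  T[19][15]=18·468180+13896582=22323822  T[19][16]=18·10812+468180=662796
row 20: T[20][13]=19·10246937272+147560703732=342252511900  T[20][14]=19·549789282+10246937272=20692933630  T[20][15]=19·22323822+549789282=973941900  T[20][16]=19·662796+22323822=34916946
Read c(20,13) = 342252511900, c(20,14) = 20692933630, c(20,15) = 973941900, c(20,16) = 34916946.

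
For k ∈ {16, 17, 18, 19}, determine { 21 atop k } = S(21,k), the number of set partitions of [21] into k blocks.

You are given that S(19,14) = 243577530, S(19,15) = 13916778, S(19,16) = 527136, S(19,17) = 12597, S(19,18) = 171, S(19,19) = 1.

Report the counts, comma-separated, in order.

[20] T[20,15]:15*13916778+243577530=452329200 · T[20,16]:16*527136+13916778=22350954 · T[20,17]:17*12597+527136=741285 · T[20,18]:18*171+12597=15675 · T[20,19]:19*1+171=190
[21] T[21,16]:16*22350954+452329200=809944464 · T[21,17]:17*741285+22350954=34952799 · T[21,18]:18*15675+741285=1023435 · T[21,19]:19*190+15675=19285
Read S(21,16) = 809944464, S(21,17) = 34952799, S(21,18) = 1023435, S(21,19) = 19285.

809944464, 34952799, 1023435, 19285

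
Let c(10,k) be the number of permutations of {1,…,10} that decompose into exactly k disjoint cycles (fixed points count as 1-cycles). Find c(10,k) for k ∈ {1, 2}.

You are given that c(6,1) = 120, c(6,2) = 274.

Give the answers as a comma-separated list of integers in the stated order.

362880, 1026576

i=7: T(7,1)=0+6·120=720 | T(7,2)=120+6·274=1764
i=8: T(8,1)=0+7·720=5040 | T(8,2)=720+7·1764=13068
i=9: T(9,1)=0+8·5040=40320 | T(9,2)=5040+8·13068=109584
i=10: T(10,1)=0+9·40320=362880 | T(10,2)=40320+9·109584=1026576
Read c(10,1) = 362880, c(10,2) = 1026576.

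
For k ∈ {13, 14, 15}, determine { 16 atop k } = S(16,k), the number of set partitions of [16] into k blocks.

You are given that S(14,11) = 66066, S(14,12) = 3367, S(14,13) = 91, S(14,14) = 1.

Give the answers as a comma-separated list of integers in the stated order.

r15: T_15,12=12×3367+66066=106470; T_15,13=13×91+3367=4550; T_15,14=14×1+91=105; T_15,15=15×0+1=1
r16: T_16,13=13×4550+106470=165620; T_16,14=14×105+4550=6020; T_16,15=15×1+105=120
Read S(16,13) = 165620, S(16,14) = 6020, S(16,15) = 120.

165620, 6020, 120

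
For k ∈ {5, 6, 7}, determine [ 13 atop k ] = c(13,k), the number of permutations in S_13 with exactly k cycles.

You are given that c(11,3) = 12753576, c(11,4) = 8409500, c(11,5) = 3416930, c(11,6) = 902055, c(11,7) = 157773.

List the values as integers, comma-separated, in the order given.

657206836, 206070150, 44990231

i=12: T(12,4)=12753576+11·8409500=105258076 | T(12,5)=8409500+11·3416930=45995730 | T(12,6)=3416930+11·902055=13339535 | T(12,7)=902055+11·157773=2637558
i=13: T(13,5)=105258076+12·45995730=657206836 | T(13,6)=45995730+12·13339535=206070150 | T(13,7)=13339535+12·2637558=44990231
Read c(13,5) = 657206836, c(13,6) = 206070150, c(13,7) = 44990231.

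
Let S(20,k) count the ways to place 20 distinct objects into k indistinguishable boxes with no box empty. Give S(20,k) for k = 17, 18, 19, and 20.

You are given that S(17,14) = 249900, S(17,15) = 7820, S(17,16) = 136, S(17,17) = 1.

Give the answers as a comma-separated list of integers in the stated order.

741285, 15675, 190, 1

row 18: T[18][15]=15·7820+249900=367200  T[18][16]=16·136+7820=9996  T[18][17]=17·1+136=153  T[18][18]=18·0+1=1
row 19: T[19][16]=16·9996+367200=527136  T[19][17]=17·153+9996=12597  T[19][18]=18·1+153=171  T[19][19]=19·0+1=1
row 20: T[20][17]=17·12597+527136=741285  T[20][18]=18·171+12597=15675  T[20][19]=19·1+171=190  T[20][20]=20·0+1=1
Read S(20,17) = 741285, S(20,18) = 15675, S(20,19) = 190, S(20,20) = 1.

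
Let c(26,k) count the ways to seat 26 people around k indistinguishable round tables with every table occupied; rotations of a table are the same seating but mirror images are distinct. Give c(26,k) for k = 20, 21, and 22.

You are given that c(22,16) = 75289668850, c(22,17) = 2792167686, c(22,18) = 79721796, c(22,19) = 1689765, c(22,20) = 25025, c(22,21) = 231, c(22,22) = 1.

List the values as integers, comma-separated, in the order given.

r23: T_23,17=22×2792167686+75289668850=136717357942; T_23,18=22×79721796+2792167686=4546047198; T_23,19=22×1689765+79721796=116896626; T_23,20=22×25025+1689765=2240315; T_23,21=22×231+25025=30107; T_23,22=22×1+231=253
r24: T_24,18=23×4546047198+136717357942=241276443496; T_24,19=23×116896626+4546047198=7234669596; T_24,20=23×2240315+116896626=168423871; T_24,21=23×30107+2240315=2932776; T_24,22=23×253+30107=35926
r25: T_25,19=24×7234669596+241276443496=414908513800; T_25,20=24×168423871+7234669596=11276842500; T_25,21=24×2932776+168423871=238810495; T_25,22=24×35926+2932776=3795000
r26: T_26,20=25×11276842500+414908513800=696829576300; T_26,21=25×238810495+11276842500=17247104875; T_26,22=25×3795000+238810495=333685495
Read c(26,20) = 696829576300, c(26,21) = 17247104875, c(26,22) = 333685495.

696829576300, 17247104875, 333685495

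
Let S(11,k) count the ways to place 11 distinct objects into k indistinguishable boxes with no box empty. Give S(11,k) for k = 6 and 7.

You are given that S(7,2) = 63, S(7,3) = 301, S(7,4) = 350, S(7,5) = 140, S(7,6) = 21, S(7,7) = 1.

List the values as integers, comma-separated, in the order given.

179487, 63987

i=8: T(8,3)=63+3·301=966 | T(8,4)=301+4·350=1701 | T(8,5)=350+5·140=1050 | T(8,6)=140+6·21=266 | T(8,7)=21+7·1=28
i=9: T(9,4)=966+4·1701=7770 | T(9,5)=1701+5·1050=6951 | T(9,6)=1050+6·266=2646 | T(9,7)=266+7·28=462
i=10: T(10,5)=7770+5·6951=42525 | T(10,6)=6951+6·2646=22827 | T(10,7)=2646+7·462=5880
i=11: T(11,6)=42525+6·22827=179487 | T(11,7)=22827+7·5880=63987
Read S(11,6) = 179487, S(11,7) = 63987.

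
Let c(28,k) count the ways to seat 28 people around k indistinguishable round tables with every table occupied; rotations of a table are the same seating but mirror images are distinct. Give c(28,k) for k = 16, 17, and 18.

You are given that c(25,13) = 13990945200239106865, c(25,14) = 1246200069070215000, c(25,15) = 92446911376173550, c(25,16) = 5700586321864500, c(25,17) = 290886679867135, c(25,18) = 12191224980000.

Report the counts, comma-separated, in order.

398629729895941637715, 25117208862499312650, 1340675942971287195

@26  (26,14):1246200069070215000·25+13990945200239106865→45145946926994481865, (26,15):92446911376173550·25+1246200069070215000→3557372853474553750, (26,16):5700586321864500·25+92446911376173550→234961569422786050, (26,17):290886679867135·25+5700586321864500→12972753318542875, (26,18):12191224980000·25+290886679867135→595667304367135
@27  (27,15):3557372853474553750·26+45145946926994481865→137637641117332879365, (27,16):234961569422786050·26+3557372853474553750→9666373658466991050, (27,17):12972753318542875·26+234961569422786050→572253155704900800, (27,18):595667304367135·26+12972753318542875→28460103232088385
@28  (28,16):9666373658466991050·27+137637641117332879365→398629729895941637715, (28,17):572253155704900800·27+9666373658466991050→25117208862499312650, (28,18):28460103232088385·27+572253155704900800→1340675942971287195
Read c(28,16) = 398629729895941637715, c(28,17) = 25117208862499312650, c(28,18) = 1340675942971287195.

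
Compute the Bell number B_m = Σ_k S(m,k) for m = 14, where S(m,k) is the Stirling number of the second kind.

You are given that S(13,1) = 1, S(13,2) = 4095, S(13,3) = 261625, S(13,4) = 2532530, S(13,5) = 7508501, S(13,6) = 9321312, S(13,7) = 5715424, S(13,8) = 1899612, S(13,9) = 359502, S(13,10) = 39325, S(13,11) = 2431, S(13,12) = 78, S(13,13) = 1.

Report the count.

190899322

i=14: T(14,1)=0+1·1=1 | T(14,2)=1+2·4095=8191 | T(14,3)=4095+3·261625=788970 | T(14,4)=261625+4·2532530=10391745 | T(14,5)=2532530+5·7508501=40075035 | T(14,6)=7508501+6·9321312=63436373 | T(14,7)=9321312+7·5715424=49329280 | T(14,8)=5715424+8·1899612=20912320 | T(14,9)=1899612+9·359502=5135130 | T(14,10)=359502+10·39325=752752 | T(14,11)=39325+11·2431=66066 | T(14,12)=2431+12·78=3367 | T(14,13)=78+13·1=91 | T(14,14)=1+14·0=1
B_14 = ΣS(14,k) = 1+8191+788970+10391745+40075035+63436373+49329280+20912320+5135130+752752+66066+3367+91+1 = 190899322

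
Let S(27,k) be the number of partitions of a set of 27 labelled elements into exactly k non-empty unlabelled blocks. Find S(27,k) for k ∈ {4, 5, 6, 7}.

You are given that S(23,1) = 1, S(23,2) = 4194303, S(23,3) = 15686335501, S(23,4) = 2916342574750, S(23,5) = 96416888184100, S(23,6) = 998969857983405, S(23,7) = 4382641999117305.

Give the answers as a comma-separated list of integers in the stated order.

749329038535350, 61338207158409090, 1359801318005044551, 11647571772911241531

@24  (24,1):1·1+0→1, (24,2):4194303·2+1→8388607, (24,3):15686335501·3+4194303→47063200806, (24,4):2916342574750·4+15686335501→11681056634501, (24,5):96416888184100·5+2916342574750→485000783495250, (24,6):998969857983405·6+96416888184100→6090236036084530, (24,7):4382641999117305·7+998969857983405→31677463851804540
@25  (25,2):8388607·2+1→16777215, (25,3):47063200806·3+8388607→141197991025, (25,4):11681056634501·4+47063200806→46771289738810, (25,5):485000783495250·5+11681056634501→2436684974110751, (25,6):6090236036084530·6+485000783495250→37026417000002430, (25,7):31677463851804540·7+6090236036084530→227832482998716310
@26  (26,3):141197991025·3+16777215→423610750290, (26,4):46771289738810·4+141197991025→187226356946265, (26,5):2436684974110751·5+46771289738810→12230196160292565, (26,6):37026417000002430·6+2436684974110751→224595186974125331, (26,7):227832482998716310·7+37026417000002430→1631853797991016600
@27  (27,4):187226356946265·4+423610750290→749329038535350, (27,5):12230196160292565·5+187226356946265→61338207158409090, (27,6):224595186974125331·6+12230196160292565→1359801318005044551, (27,7):1631853797991016600·7+224595186974125331→11647571772911241531
Read S(27,4) = 749329038535350, S(27,5) = 61338207158409090, S(27,6) = 1359801318005044551, S(27,7) = 11647571772911241531.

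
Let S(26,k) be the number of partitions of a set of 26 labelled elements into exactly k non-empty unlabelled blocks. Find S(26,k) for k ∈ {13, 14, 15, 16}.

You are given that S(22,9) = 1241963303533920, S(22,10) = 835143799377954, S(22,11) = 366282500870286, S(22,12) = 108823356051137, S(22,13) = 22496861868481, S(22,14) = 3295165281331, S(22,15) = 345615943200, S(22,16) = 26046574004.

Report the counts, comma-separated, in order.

row 23: T[23][10]=10·835143799377954+1241963303533920=9593401297313460  T[23][11]=11·366282500870286+835143799377954=4864251308951100  T[23][12]=12·108823356051137+366282500870286=1672162773483930  T[23][13]=13·22496861868481+108823356051137=401282560341390  T[23][14]=14·3295165281331+22496861868481=68629175807115  T[23][15]=15·345615943200+3295165281331=8479404429331  T[23][16]=16·26046574004+345615943200=762361127264
row 24: T[24][11]=11·4864251308951100+9593401297313460=63100165695775560  T[24][12]=12·1672162773483930+4864251308951100=24930204590758260  T[24][13]=13·401282560341390+1672162773483930=6888836057922000  T[24][14]=14·68629175807115+401282560341390=1362091021641000  T[24][15]=15·8479404429331+68629175807115=195820242247080  T[24][16]=16·762361127264+8479404429331=20677182465555
row 25: T[25][12]=12·24930204590758260+63100165695775560=362262620784874680  T[25][13]=13·6888836057922000+24930204590758260=114485073343744260  T[25][14]=14·1362091021641000+6888836057922000=25958110360896000  T[25][15]=15·195820242247080+1362091021641000=4299394655347200  T[25][16]=16·20677182465555+195820242247080=526655161695960
row 26: T[26][13]=13·114485073343744260+362262620784874680=1850568574253550060  T[26][14]=14·25958110360896000+114485073343744260=477898618396288260  T[26][15]=15·4299394655347200+25958110360896000=90449030191104000  T[26][16]=16·526655161695960+4299394655347200=12725877242482560
Read S(26,13) = 1850568574253550060, S(26,14) = 477898618396288260, S(26,15) = 90449030191104000, S(26,16) = 12725877242482560.

1850568574253550060, 477898618396288260, 90449030191104000, 12725877242482560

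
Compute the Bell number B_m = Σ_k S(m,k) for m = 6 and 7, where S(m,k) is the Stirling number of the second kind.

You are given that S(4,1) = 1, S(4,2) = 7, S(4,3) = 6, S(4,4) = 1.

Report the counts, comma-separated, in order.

203, 877

r5: T_5,1=1×1+0=1; T_5,2=2×7+1=15; T_5,3=3×6+7=25; T_5,4=4×1+6=10; T_5,5=5×0+1=1
r6: T_6,1=1×1+0=1; T_6,2=2×15+1=31; T_6,3=3×25+15=90; T_6,4=4×10+25=65; T_6,5=5×1+10=15; T_6,6=6×0+1=1
r7: T_7,1=1×1+0=1; T_7,2=2×31+1=63; T_7,3=3×90+31=301; T_7,4=4×65+90=350; T_7,5=5×15+65=140; T_7,6=6×1+15=21; T_7,7=7×0+1=1
B_6 = ΣS(6,k) = 1+31+90+65+15+1 = 203
B_7 = ΣS(7,k) = 1+63+301+350+140+21+1 = 877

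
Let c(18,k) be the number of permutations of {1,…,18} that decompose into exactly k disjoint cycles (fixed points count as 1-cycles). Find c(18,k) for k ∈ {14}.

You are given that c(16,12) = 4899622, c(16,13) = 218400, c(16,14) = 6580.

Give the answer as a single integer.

13896582

i=17: T(17,13)=4899622+16·218400=8394022 | T(17,14)=218400+16·6580=323680
i=18: T(18,14)=8394022+17·323680=13896582
Read c(18,14) = 13896582.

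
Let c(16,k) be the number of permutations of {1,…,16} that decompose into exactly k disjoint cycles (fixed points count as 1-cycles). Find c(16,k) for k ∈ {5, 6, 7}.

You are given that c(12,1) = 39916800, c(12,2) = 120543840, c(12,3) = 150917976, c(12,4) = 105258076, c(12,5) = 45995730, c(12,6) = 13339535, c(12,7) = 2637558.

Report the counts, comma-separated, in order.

2706813345600, 1009672107080, 272803210680

r13: T_13,2=12×120543840+39916800=1486442880; T_13,3=12×150917976+120543840=1931559552; T_13,4=12×105258076+150917976=1414014888; T_13,5=12×45995730+105258076=657206836; T_13,6=12×13339535+45995730=206070150; T_13,7=12×2637558+13339535=44990231
r14: T_14,3=13×1931559552+1486442880=26596717056; T_14,4=13×1414014888+1931559552=20313753096; T_14,5=13×657206836+1414014888=9957703756; T_14,6=13×206070150+657206836=3336118786; T_14,7=13×44990231+206070150=790943153
r15: T_15,4=14×20313753096+26596717056=310989260400; T_15,5=14×9957703756+20313753096=159721605680; T_15,6=14×3336118786+9957703756=56663366760; T_15,7=14×790943153+3336118786=14409322928
r16: T_16,5=15×159721605680+310989260400=2706813345600; T_16,6=15×56663366760+159721605680=1009672107080; T_16,7=15×14409322928+56663366760=272803210680
Read c(16,5) = 2706813345600, c(16,6) = 1009672107080, c(16,7) = 272803210680.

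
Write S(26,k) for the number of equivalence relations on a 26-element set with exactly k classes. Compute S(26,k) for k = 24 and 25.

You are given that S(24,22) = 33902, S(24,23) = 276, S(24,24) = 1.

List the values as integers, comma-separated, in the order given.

r25: T_25,23=23×276+33902=40250; T_25,24=24×1+276=300; T_25,25=25×0+1=1
r26: T_26,24=24×300+40250=47450; T_26,25=25×1+300=325
Read S(26,24) = 47450, S(26,25) = 325.

47450, 325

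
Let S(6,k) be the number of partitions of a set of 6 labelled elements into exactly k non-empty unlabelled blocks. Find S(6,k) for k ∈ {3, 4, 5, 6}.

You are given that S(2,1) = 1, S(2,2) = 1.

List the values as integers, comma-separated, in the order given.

90, 65, 15, 1

row 3: T[3][1]=1·1+0=1  T[3][2]=2·1+1=3  T[3][3]=3·0+1=1
row 4: T[4][1]=1·1+0=1  T[4][2]=2·3+1=7  T[4][3]=3·1+3=6  T[4][4]=4·0+1=1
row 5: T[5][2]=2·7+1=15  T[5][3]=3·6+7=25  T[5][4]=4·1+6=10  T[5][5]=5·0+1=1
row 6: T[6][3]=3·25+15=90  T[6][4]=4·10+25=65  T[6][5]=5·1+10=15  T[6][6]=6·0+1=1
Read S(6,3) = 90, S(6,4) = 65, S(6,5) = 15, S(6,6) = 1.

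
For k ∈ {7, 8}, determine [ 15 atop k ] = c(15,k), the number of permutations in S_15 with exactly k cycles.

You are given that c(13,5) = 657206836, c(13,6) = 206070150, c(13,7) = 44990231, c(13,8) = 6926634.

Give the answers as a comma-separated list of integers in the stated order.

r14: T_14,6=13×206070150+657206836=3336118786; T_14,7=13×44990231+206070150=790943153; T_14,8=13×6926634+44990231=135036473
r15: T_15,7=14×790943153+3336118786=14409322928; T_15,8=14×135036473+790943153=2681453775
Read c(15,7) = 14409322928, c(15,8) = 2681453775.

14409322928, 2681453775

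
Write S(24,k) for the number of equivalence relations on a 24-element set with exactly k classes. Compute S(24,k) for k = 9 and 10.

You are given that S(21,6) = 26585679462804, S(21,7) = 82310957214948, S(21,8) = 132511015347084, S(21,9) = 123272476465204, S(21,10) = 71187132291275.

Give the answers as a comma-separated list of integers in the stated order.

[22] T[22,7]:7*82310957214948+26585679462804=602762379967440 · T[22,8]:8*132511015347084+82310957214948=1142399079991620 · T[22,9]:9*123272476465204+132511015347084=1241963303533920 · T[22,10]:10*71187132291275+123272476465204=835143799377954
[23] T[23,8]:8*1142399079991620+602762379967440=9741955019900400 · T[23,9]:9*1241963303533920+1142399079991620=12320068811796900 · T[23,10]:10*835143799377954+1241963303533920=9593401297313460
[24] T[24,9]:9*12320068811796900+9741955019900400=120622574326072500 · T[24,10]:10*9593401297313460+12320068811796900=108254081784931500
Read S(24,9) = 120622574326072500, S(24,10) = 108254081784931500.

120622574326072500, 108254081784931500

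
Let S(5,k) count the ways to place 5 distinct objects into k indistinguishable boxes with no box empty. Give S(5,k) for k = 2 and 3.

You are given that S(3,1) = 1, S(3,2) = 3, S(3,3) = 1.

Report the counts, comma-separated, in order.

15, 25

@4  (4,1):1·1+0→1, (4,2):3·2+1→7, (4,3):1·3+3→6
@5  (5,2):7·2+1→15, (5,3):6·3+7→25
Read S(5,2) = 15, S(5,3) = 25.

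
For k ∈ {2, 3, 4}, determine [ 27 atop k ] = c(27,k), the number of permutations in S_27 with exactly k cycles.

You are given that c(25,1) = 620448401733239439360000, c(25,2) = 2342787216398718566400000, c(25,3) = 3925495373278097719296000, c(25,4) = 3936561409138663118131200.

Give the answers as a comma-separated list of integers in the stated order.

1554454559147562279567360000, 2671674589068831403868160000, 2761307967193712729035776000

row 26: T[26][1]=25·620448401733239439360000+0=15511210043330985984000000  T[26][2]=25·2342787216398718566400000+620448401733239439360000=59190128811701203599360000  T[26][3]=25·3925495373278097719296000+2342787216398718566400000=100480171548351161548800000  T[26][4]=25·3936561409138663118131200+3925495373278097719296000=102339530601744675672576000
row 27: T[27][2]=26·59190128811701203599360000+15511210043330985984000000=1554454559147562279567360000  T[27][3]=26·100480171548351161548800000+59190128811701203599360000=2671674589068831403868160000  T[27][4]=26·102339530601744675672576000+100480171548351161548800000=2761307967193712729035776000
Read c(27,2) = 1554454559147562279567360000, c(27,3) = 2671674589068831403868160000, c(27,4) = 2761307967193712729035776000.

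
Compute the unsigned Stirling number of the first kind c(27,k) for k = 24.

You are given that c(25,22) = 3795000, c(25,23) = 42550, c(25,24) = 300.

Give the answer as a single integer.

6160050

@26  (26,23):42550·25+3795000→4858750, (26,24):300·25+42550→50050
@27  (27,24):50050·26+4858750→6160050
Read c(27,24) = 6160050.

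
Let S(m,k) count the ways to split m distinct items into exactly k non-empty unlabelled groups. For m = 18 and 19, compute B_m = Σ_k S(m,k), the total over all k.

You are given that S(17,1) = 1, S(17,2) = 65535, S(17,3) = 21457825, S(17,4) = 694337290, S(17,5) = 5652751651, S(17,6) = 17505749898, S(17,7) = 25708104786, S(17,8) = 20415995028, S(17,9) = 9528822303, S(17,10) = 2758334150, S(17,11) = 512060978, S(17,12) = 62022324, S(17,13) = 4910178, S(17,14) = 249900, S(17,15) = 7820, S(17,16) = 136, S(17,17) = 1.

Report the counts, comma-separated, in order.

682076806159, 5832742205057

@18  (18,1):1·1+0→1, (18,2):65535·2+1→131071, (18,3):21457825·3+65535→64439010, (18,4):694337290·4+21457825→2798806985, (18,5):5652751651·5+694337290→28958095545, (18,6):17505749898·6+5652751651→110687251039, (18,7):25708104786·7+17505749898→197462483400, (18,8):20415995028·8+25708104786→189036065010, (18,9):9528822303·9+20415995028→106175395755, (18,10):2758334150·10+9528822303→37112163803, (18,11):512060978·11+2758334150→8391004908, (18,12):62022324·12+512060978→1256328866, (18,13):4910178·13+62022324→125854638, (18,14):249900·14+4910178→8408778, (18,15):7820·15+249900→367200, (18,16):136·16+7820→9996, (18,17):1·17+136→153, (18,18):0·18+1→1
@19  (19,1):1·1+0→1, (19,2):131071·2+1→262143, (19,3):64439010·3+131071→193448101, (19,4):2798806985·4+64439010→11259666950, (19,5):28958095545·5+2798806985→147589284710, (19,6):110687251039·6+28958095545→693081601779, (19,7):197462483400·7+110687251039→1492924634839, (19,8):189036065010·8+197462483400→1709751003480, (19,9):106175395755·9+189036065010→1144614626805, (19,10):37112163803·10+106175395755→477297033785, (19,11):8391004908·11+37112163803→129413217791, (19,12):1256328866·12+8391004908→23466951300, (19,13):125854638·13+1256328866→2892439160, (19,14):8408778·14+125854638→243577530, (19,15):367200·15+8408778→13916778, (19,16):9996·16+367200→527136, (19,17):153·17+9996→12597, (19,18):1·18+153→171, (19,19):0·19+1→1
B_18 = ΣS(18,k) = 1+131071+64439010+2798806985+28958095545+110687251039+197462483400+189036065010+106175395755+37112163803+8391004908+1256328866+125854638+8408778+367200+9996+153+1 = 682076806159
B_19 = ΣS(19,k) = 1+262143+193448101+11259666950+147589284710+693081601779+1492924634839+1709751003480+1144614626805+477297033785+129413217791+23466951300+2892439160+243577530+13916778+527136+12597+171+1 = 5832742205057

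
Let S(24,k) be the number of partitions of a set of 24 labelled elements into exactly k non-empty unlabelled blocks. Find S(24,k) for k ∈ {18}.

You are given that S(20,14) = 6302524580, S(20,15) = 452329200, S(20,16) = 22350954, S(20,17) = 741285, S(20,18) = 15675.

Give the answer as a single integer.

r21: T_21,15=15×452329200+6302524580=13087462580; T_21,16=16×22350954+452329200=809944464; T_21,17=17×741285+22350954=34952799; T_21,18=18×15675+741285=1023435
r22: T_22,16=16×809944464+13087462580=26046574004; T_22,17=17×34952799+809944464=1404142047; T_22,18=18×1023435+34952799=53374629
r23: T_23,17=17×1404142047+26046574004=49916988803; T_23,18=18×53374629+1404142047=2364885369
r24: T_24,18=18×2364885369+49916988803=92484925445
Read S(24,18) = 92484925445.

92484925445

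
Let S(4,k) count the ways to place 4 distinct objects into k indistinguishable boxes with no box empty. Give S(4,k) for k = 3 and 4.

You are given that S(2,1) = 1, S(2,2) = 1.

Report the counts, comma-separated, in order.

6, 1

i=3: T(3,2)=1+2·1=3 | T(3,3)=1+3·0=1
i=4: T(4,3)=3+3·1=6 | T(4,4)=1+4·0=1
Read S(4,3) = 6, S(4,4) = 1.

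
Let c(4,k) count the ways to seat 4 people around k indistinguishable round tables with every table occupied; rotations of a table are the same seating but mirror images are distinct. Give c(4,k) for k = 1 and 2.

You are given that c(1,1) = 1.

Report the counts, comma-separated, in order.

i=2: T(2,1)=0+1·1=1 | T(2,2)=1+1·0=1
i=3: T(3,1)=0+2·1=2 | T(3,2)=1+2·1=3
i=4: T(4,1)=0+3·2=6 | T(4,2)=2+3·3=11
Read c(4,1) = 6, c(4,2) = 11.

6, 11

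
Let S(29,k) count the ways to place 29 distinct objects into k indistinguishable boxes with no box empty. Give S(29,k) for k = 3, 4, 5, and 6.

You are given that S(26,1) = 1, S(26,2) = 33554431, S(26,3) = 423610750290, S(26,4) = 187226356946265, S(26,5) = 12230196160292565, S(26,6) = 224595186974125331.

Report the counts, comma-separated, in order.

row 27: T[27][1]=1·1+0=1  T[27][2]=2·33554431+1=67108863  T[27][3]=3·423610750290+33554431=1270865805301  T[27][4]=4·187226356946265+423610750290=749329038535350  T[27][5]=5·12230196160292565+187226356946265=61338207158409090  T[27][6]=6·224595186974125331+12230196160292565=1359801318005044551
row 28: T[28][2]=2·67108863+1=134217727  T[28][3]=3·1270865805301+67108863=3812664524766  T[28][4]=4·749329038535350+1270865805301=2998587019946701  T[28][5]=5·61338207158409090+749329038535350=307440364830580800  T[28][6]=6·1359801318005044551+61338207158409090=8220146115188676396
row 29: T[29][3]=3·3812664524766+134217727=11438127792025  T[29][4]=4·2998587019946701+3812664524766=11998160744311570  T[29][5]=5·307440364830580800+2998587019946701=1540200411172850701  T[29][6]=6·8220146115188676396+307440364830580800=49628317055962639176
Read S(29,3) = 11438127792025, S(29,4) = 11998160744311570, S(29,5) = 1540200411172850701, S(29,6) = 49628317055962639176.

11438127792025, 11998160744311570, 1540200411172850701, 49628317055962639176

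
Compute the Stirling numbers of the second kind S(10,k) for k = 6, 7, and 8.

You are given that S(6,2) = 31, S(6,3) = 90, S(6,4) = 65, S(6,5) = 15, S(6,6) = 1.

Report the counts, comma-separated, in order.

22827, 5880, 750

r7: T_7,3=3×90+31=301; T_7,4=4×65+90=350; T_7,5=5×15+65=140; T_7,6=6×1+15=21; T_7,7=7×0+1=1
r8: T_8,4=4×350+301=1701; T_8,5=5×140+350=1050; T_8,6=6×21+140=266; T_8,7=7×1+21=28; T_8,8=8×0+1=1
r9: T_9,5=5×1050+1701=6951; T_9,6=6×266+1050=2646; T_9,7=7×28+266=462; T_9,8=8×1+28=36
r10: T_10,6=6×2646+6951=22827; T_10,7=7×462+2646=5880; T_10,8=8×36+462=750
Read S(10,6) = 22827, S(10,7) = 5880, S(10,8) = 750.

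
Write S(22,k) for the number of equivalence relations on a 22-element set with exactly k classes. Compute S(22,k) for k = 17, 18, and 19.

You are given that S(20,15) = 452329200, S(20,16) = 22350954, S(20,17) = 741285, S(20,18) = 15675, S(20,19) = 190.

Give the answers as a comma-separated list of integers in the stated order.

r21: T_21,16=16×22350954+452329200=809944464; T_21,17=17×741285+22350954=34952799; T_21,18=18×15675+741285=1023435; T_21,19=19×190+15675=19285
r22: T_22,17=17×34952799+809944464=1404142047; T_22,18=18×1023435+34952799=53374629; T_22,19=19×19285+1023435=1389850
Read S(22,17) = 1404142047, S(22,18) = 53374629, S(22,19) = 1389850.

1404142047, 53374629, 1389850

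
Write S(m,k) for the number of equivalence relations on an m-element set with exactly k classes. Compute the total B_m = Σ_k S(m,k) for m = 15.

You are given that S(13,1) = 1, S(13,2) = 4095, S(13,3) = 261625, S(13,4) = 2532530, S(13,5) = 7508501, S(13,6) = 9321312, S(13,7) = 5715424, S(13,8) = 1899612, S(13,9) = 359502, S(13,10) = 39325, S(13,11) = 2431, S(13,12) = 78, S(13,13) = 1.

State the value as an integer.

i=14: T(14,1)=0+1·1=1 | T(14,2)=1+2·4095=8191 | T(14,3)=4095+3·261625=788970 | T(14,4)=261625+4·2532530=10391745 | T(14,5)=2532530+5·7508501=40075035 | T(14,6)=7508501+6·9321312=63436373 | T(14,7)=9321312+7·5715424=49329280 | T(14,8)=5715424+8·1899612=20912320 | T(14,9)=1899612+9·359502=5135130 | T(14,10)=359502+10·39325=752752 | T(14,11)=39325+11·2431=66066 | T(14,12)=2431+12·78=3367 | T(14,13)=78+13·1=91 | T(14,14)=1+14·0=1
i=15: T(15,1)=0+1·1=1 | T(15,2)=1+2·8191=16383 | T(15,3)=8191+3·788970=2375101 | T(15,4)=788970+4·10391745=42355950 | T(15,5)=10391745+5·40075035=210766920 | T(15,6)=40075035+6·63436373=420693273 | T(15,7)=63436373+7·49329280=408741333 | T(15,8)=49329280+8·20912320=216627840 | T(15,9)=20912320+9·5135130=67128490 | T(15,10)=5135130+10·752752=12662650 | T(15,11)=752752+11·66066=1479478 | T(15,12)=66066+12·3367=106470 | T(15,13)=3367+13·91=4550 | T(15,14)=91+14·1=105 | T(15,15)=1+15·0=1
B_15 = ΣS(15,k) = 1+16383+2375101+42355950+210766920+420693273+408741333+216627840+67128490+12662650+1479478+106470+4550+105+1 = 1382958545

1382958545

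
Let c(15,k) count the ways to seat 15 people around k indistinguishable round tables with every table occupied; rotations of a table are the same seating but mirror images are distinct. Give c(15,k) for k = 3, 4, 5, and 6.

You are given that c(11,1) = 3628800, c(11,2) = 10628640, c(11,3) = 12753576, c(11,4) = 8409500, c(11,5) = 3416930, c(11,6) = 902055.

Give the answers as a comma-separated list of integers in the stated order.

i=12: T(12,1)=0+11·3628800=39916800 | T(12,2)=3628800+11·10628640=120543840 | T(12,3)=10628640+11·12753576=150917976 | T(12,4)=12753576+11·8409500=105258076 | T(12,5)=8409500+11·3416930=45995730 | T(12,6)=3416930+11·902055=13339535
i=13: T(13,1)=0+12·39916800=479001600 | T(13,2)=39916800+12·120543840=1486442880 | T(13,3)=120543840+12·150917976=1931559552 | T(13,4)=150917976+12·105258076=1414014888 | T(13,5)=105258076+12·45995730=657206836 | T(13,6)=45995730+12·13339535=206070150
i=14: T(14,2)=479001600+13·1486442880=19802759040 | T(14,3)=1486442880+13·1931559552=26596717056 | T(14,4)=1931559552+13·1414014888=20313753096 | T(14,5)=1414014888+13·657206836=9957703756 | T(14,6)=657206836+13·206070150=3336118786
i=15: T(15,3)=19802759040+14·26596717056=392156797824 | T(15,4)=26596717056+14·20313753096=310989260400 | T(15,5)=20313753096+14·9957703756=159721605680 | T(15,6)=9957703756+14·3336118786=56663366760
Read c(15,3) = 392156797824, c(15,4) = 310989260400, c(15,5) = 159721605680, c(15,6) = 56663366760.

392156797824, 310989260400, 159721605680, 56663366760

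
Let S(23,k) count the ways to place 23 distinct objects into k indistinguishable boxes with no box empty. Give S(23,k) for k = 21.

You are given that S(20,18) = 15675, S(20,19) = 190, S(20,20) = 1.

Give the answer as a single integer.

row 21: T[21][19]=19·190+15675=19285  T[21][20]=20·1+190=210  T[21][21]=21·0+1=1
row 22: T[22][20]=20·210+19285=23485  T[22][21]=21·1+210=231
row 23: T[23][21]=21·231+23485=28336
Read S(23,21) = 28336.

28336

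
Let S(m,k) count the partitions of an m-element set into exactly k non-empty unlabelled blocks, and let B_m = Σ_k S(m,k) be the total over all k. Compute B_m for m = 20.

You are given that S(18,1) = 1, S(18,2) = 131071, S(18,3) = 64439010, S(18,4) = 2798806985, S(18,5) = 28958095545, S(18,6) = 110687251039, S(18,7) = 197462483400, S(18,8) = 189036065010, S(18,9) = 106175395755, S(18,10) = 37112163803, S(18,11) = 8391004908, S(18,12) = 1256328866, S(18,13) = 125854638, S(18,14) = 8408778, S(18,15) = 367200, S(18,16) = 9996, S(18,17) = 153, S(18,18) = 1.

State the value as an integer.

51724158235372

row 19: T[19][1]=1·1+0=1  T[19][2]=2·131071+1=262143  T[19][3]=3·64439010+131071=193448101  T[19][4]=4·2798806985+64439010=11259666950  T[19][5]=5·28958095545+2798806985=147589284710  T[19][6]=6·110687251039+28958095545=693081601779  T[19][7]=7·197462483400+110687251039=1492924634839  T[19][8]=8·189036065010+197462483400=1709751003480  T[19][9]=9·106175395755+189036065010=1144614626805  T[19][10]=10·37112163803+106175395755=477297033785  T[19][11]=11·8391004908+37112163803=129413217791  T[19][12]=12·1256328866+8391004908=23466951300  T[19][13]=13·125854638+1256328866=2892439160  T[19][14]=14·8408778+125854638=243577530  T[19][15]=15·367200+8408778=13916778  T[19][16]=16·9996+367200=527136  T[19][17]=17·153+9996=12597  T[19][18]=18·1+153=171  T[19][19]=19·0+1=1
row 20: T[20][1]=1·1+0=1  T[20][2]=2·262143+1=524287  T[20][3]=3·193448101+262143=580606446  T[20][4]=4·11259666950+193448101=45232115901  T[20][5]=5·147589284710+11259666950=749206090500  T[20][6]=6·693081601779+147589284710=4306078895384  T[20][7]=7·1492924634839+693081601779=11143554045652  T[20][8]=8·1709751003480+1492924634839=15170932662679  T[20][9]=9·1144614626805+1709751003480=12011282644725  T[20][10]=10·477297033785+1144614626805=5917584964655  T[20][11]=11·129413217791+477297033785=1900842429486  T[20][12]=12·23466951300+129413217791=411016633391  T[20][13]=13·2892439160+23466951300=61068660380  T[20][14]=14·243577530+2892439160=6302524580  T[20][15]=15·13916778+243577530=452329200  T[20][16]=16·527136+13916778=22350954  T[20][17]=17·12597+527136=741285  T[20][18]=18·171+12597=15675  T[20][19]=19·1+171=190  T[20][20]=20·0+1=1
B_20 = ΣS(20,k) = 1+524287+580606446+45232115901+749206090500+4306078895384+11143554045652+15170932662679+12011282644725+5917584964655+1900842429486+411016633391+61068660380+6302524580+452329200+22350954+741285+15675+190+1 = 51724158235372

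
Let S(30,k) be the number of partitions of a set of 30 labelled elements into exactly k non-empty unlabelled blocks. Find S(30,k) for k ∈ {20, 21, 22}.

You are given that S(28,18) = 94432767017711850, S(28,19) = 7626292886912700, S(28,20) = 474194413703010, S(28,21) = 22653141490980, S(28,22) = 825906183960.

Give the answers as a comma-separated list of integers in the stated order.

r29: T_29,19=19×7626292886912700+94432767017711850=239332331869053150; T_29,20=20×474194413703010+7626292886912700=17110181160972900; T_29,21=21×22653141490980+474194413703010=949910385013590; T_29,22=22×825906183960+22653141490980=40823077538100
r30: T_30,20=20×17110181160972900+239332331869053150=581535955088511150; T_30,21=21×949910385013590+17110181160972900=37058299246258290; T_30,22=22×40823077538100+949910385013590=1848018090851790
Read S(30,20) = 581535955088511150, S(30,21) = 37058299246258290, S(30,22) = 1848018090851790.

581535955088511150, 37058299246258290, 1848018090851790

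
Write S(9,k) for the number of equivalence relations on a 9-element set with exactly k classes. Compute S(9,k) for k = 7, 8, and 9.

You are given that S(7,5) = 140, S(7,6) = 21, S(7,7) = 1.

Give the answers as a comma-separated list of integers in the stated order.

462, 36, 1

r8: T_8,6=6×21+140=266; T_8,7=7×1+21=28; T_8,8=8×0+1=1
r9: T_9,7=7×28+266=462; T_9,8=8×1+28=36; T_9,9=9×0+1=1
Read S(9,7) = 462, S(9,8) = 36, S(9,9) = 1.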